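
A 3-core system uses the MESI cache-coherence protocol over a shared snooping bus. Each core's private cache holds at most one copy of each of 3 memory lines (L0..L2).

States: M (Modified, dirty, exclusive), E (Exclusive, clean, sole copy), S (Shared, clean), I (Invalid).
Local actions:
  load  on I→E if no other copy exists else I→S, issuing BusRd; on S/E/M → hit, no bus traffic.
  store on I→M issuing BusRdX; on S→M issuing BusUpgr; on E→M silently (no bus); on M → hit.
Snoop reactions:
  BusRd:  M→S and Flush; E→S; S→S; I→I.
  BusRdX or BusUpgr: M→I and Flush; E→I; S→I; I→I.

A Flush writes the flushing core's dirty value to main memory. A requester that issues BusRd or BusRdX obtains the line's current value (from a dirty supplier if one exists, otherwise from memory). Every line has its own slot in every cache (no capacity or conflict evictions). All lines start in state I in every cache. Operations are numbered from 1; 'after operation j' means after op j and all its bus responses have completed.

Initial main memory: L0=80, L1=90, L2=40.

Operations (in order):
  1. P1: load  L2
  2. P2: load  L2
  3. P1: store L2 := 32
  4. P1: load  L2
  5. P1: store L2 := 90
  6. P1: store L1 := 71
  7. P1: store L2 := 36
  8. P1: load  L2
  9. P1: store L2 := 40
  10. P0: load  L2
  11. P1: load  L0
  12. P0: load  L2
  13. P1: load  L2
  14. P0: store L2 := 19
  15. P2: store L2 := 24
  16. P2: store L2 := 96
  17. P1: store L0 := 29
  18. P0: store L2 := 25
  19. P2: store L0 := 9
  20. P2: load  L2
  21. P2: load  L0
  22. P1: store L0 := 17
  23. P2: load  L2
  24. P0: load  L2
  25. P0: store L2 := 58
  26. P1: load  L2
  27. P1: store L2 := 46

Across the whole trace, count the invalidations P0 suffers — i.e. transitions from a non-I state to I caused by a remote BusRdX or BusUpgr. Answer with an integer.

invalidations = 2

step 1: P1: load  L2  ⟶  IEI  (L2)  txn=BusRd  M[L2]=40
step 2: P2: load  L2  ⟶  ISS  (L2)  txn=BusRd  M[L2]=40
step 3: P1: store L2 := 32  ⟶  IMI  (L2)  txn=BusUpgr  M[L2]=40
step 4: P1: load  L2  ⟶  IMI  (L2)  txn=∅  M[L2]=40
step 5: P1: store L2 := 90  ⟶  IMI  (L2)  txn=∅  M[L2]=40
step 6: P1: store L1 := 71  ⟶  IMI  (L1)  txn=BusRdX  M[L1]=90
step 7: P1: store L2 := 36  ⟶  IMI  (L2)  txn=∅  M[L2]=40
step 8: P1: load  L2  ⟶  IMI  (L2)  txn=∅  M[L2]=40
step 9: P1: store L2 := 40  ⟶  IMI  (L2)  txn=∅  M[L2]=40
step 10: P0: load  L2  ⟶  SSI  (L2)  txn=BusRd+Flush  M[L2]=40
step 11: P1: load  L0  ⟶  IEI  (L0)  txn=BusRd  M[L0]=80
step 12: P0: load  L2  ⟶  SSI  (L2)  txn=∅  M[L2]=40
step 13: P1: load  L2  ⟶  SSI  (L2)  txn=∅  M[L2]=40
step 14: P0: store L2 := 19  ⟶  MII  (L2)  txn=BusUpgr  M[L2]=40
step 15: P2: store L2 := 24  ⟶  IIM  (L2)  txn=BusRdX+Flush  M[L2]=19
step 16: P2: store L2 := 96  ⟶  IIM  (L2)  txn=∅  M[L2]=19
step 17: P1: store L0 := 29  ⟶  IMI  (L0)  txn=∅  M[L0]=80
step 18: P0: store L2 := 25  ⟶  MII  (L2)  txn=BusRdX+Flush  M[L2]=96
step 19: P2: store L0 := 9  ⟶  IIM  (L0)  txn=BusRdX+Flush  M[L0]=29
step 20: P2: load  L2  ⟶  SIS  (L2)  txn=BusRd+Flush  M[L2]=25
step 21: P2: load  L0  ⟶  IIM  (L0)  txn=∅  M[L0]=29
step 22: P1: store L0 := 17  ⟶  IMI  (L0)  txn=BusRdX+Flush  M[L0]=9
step 23: P2: load  L2  ⟶  SIS  (L2)  txn=∅  M[L2]=25
step 24: P0: load  L2  ⟶  SIS  (L2)  txn=∅  M[L2]=25
step 25: P0: store L2 := 58  ⟶  MII  (L2)  txn=BusUpgr  M[L2]=25
step 26: P1: load  L2  ⟶  SSI  (L2)  txn=BusRd+Flush  M[L2]=58
step 27: P1: store L2 := 46  ⟶  IMI  (L2)  txn=BusUpgr  M[L2]=58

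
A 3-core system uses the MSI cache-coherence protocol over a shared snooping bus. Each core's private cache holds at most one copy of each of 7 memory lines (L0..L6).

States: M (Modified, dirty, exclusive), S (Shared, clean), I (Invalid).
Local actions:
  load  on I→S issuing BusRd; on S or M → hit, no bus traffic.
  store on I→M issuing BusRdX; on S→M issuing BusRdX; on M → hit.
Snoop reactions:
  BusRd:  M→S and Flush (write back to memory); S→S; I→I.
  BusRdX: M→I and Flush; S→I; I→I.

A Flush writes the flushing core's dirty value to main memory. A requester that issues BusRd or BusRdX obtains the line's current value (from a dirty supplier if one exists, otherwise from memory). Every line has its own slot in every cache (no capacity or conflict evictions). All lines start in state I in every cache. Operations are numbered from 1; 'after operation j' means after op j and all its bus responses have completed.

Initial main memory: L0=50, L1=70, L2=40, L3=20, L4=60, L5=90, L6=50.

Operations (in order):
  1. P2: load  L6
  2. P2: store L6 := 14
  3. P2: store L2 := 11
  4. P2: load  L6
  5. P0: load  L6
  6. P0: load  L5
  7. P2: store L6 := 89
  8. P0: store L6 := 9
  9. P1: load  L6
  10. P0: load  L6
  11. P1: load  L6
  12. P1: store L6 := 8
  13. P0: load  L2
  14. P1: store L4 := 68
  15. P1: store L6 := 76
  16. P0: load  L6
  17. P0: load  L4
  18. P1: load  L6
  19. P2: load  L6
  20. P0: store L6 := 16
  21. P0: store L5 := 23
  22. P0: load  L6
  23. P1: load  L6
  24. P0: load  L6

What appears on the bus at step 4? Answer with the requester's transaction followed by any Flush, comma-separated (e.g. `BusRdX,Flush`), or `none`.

  op1 P2: load  L6 → I/I/S on L6; bus BusRd; mem=50
  op2 P2: store L6 := 14 → I/I/M on L6; bus BusRdX; mem=50
  op3 P2: store L2 := 11 → I/I/M on L2; bus BusRdX; mem=40
  op4 P2: load  L6 → I/I/M on L6; bus (none); mem=50
  op5 P0: load  L6 → S/I/S on L6; bus BusRd Flush; mem=14
  op6 P0: load  L5 → S/I/I on L5; bus BusRd; mem=90
  op7 P2: store L6 := 89 → I/I/M on L6; bus BusRdX; mem=14
  op8 P0: store L6 := 9 → M/I/I on L6; bus BusRdX Flush; mem=89
  op9 P1: load  L6 → S/S/I on L6; bus BusRd Flush; mem=9
  op10 P0: load  L6 → S/S/I on L6; bus (none); mem=9
  op11 P1: load  L6 → S/S/I on L6; bus (none); mem=9
  op12 P1: store L6 := 8 → I/M/I on L6; bus BusRdX; mem=9
  op13 P0: load  L2 → S/I/S on L2; bus BusRd Flush; mem=11
  op14 P1: store L4 := 68 → I/M/I on L4; bus BusRdX; mem=60
  op15 P1: store L6 := 76 → I/M/I on L6; bus (none); mem=9
  op16 P0: load  L6 → S/S/I on L6; bus BusRd Flush; mem=76
  op17 P0: load  L4 → S/S/I on L4; bus BusRd Flush; mem=68
  op18 P1: load  L6 → S/S/I on L6; bus (none); mem=76
  op19 P2: load  L6 → S/S/S on L6; bus BusRd; mem=76
  op20 P0: store L6 := 16 → M/I/I on L6; bus BusRdX; mem=76
  op21 P0: store L5 := 23 → M/I/I on L5; bus BusRdX; mem=90
  op22 P0: load  L6 → M/I/I on L6; bus (none); mem=76
  op23 P1: load  L6 → S/S/I on L6; bus BusRd Flush; mem=16
  op24 P0: load  L6 → S/S/I on L6; bus (none); mem=16

bus = none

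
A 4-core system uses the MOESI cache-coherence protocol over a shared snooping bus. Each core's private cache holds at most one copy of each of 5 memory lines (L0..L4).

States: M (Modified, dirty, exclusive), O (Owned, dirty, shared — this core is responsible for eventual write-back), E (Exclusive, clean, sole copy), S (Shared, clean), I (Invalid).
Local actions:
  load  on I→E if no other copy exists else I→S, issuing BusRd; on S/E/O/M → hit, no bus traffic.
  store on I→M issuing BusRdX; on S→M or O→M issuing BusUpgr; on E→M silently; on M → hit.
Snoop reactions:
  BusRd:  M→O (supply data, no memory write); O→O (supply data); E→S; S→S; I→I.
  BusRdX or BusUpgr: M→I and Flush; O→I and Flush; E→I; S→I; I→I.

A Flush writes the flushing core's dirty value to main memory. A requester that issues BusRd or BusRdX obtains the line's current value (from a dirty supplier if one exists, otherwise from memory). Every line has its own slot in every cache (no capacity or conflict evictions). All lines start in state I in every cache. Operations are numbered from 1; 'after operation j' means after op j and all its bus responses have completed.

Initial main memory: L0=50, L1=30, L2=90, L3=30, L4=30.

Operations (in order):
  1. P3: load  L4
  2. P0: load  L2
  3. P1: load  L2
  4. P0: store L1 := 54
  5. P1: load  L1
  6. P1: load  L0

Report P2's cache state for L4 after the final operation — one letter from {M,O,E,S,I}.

1. P3: load  L4  bus=[BusRd]  L4: P0=I P1=I P2=I P3=E  mem[L4]=30
2. P0: load  L2  bus=[BusRd]  L2: P0=E P1=I P2=I P3=I  mem[L2]=90
3. P1: load  L2  bus=[BusRd]  L2: P0=S P1=S P2=I P3=I  mem[L2]=90
4. P0: store L1 := 54  bus=[BusRdX]  L1: P0=M P1=I P2=I P3=I  mem[L1]=30
5. P1: load  L1  bus=[BusRd]  L1: P0=O P1=S P2=I P3=I  mem[L1]=30
6. P1: load  L0  bus=[BusRd]  L0: P0=I P1=E P2=I P3=I  mem[L0]=50

state = I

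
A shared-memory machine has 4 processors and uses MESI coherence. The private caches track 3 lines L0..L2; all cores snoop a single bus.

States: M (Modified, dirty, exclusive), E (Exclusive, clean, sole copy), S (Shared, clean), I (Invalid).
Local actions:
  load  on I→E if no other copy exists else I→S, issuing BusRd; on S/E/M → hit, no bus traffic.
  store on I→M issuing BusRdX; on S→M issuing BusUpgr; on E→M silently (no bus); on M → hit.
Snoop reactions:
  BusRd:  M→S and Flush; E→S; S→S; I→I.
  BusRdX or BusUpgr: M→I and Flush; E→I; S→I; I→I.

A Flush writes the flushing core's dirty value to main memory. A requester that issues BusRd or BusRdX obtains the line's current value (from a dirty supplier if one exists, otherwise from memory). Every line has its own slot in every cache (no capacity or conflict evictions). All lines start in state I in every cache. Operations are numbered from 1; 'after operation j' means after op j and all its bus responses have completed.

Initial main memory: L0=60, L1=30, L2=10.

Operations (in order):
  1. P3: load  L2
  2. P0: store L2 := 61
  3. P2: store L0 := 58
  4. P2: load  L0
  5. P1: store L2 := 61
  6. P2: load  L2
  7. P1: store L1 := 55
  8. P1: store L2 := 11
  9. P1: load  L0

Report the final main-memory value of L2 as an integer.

memory[L2] = 61

1. P3: load  L2  bus=[BusRd]  L2: P0=I P1=I P2=I P3=E  mem[L2]=10
2. P0: store L2 := 61  bus=[BusRdX]  L2: P0=M P1=I P2=I P3=I  mem[L2]=10
3. P2: store L0 := 58  bus=[BusRdX]  L0: P0=I P1=I P2=M P3=I  mem[L0]=60
4. P2: load  L0  bus=[-]  L0: P0=I P1=I P2=M P3=I  mem[L0]=60
5. P1: store L2 := 61  bus=[BusRdX,Flush]  L2: P0=I P1=M P2=I P3=I  mem[L2]=61
6. P2: load  L2  bus=[BusRd,Flush]  L2: P0=I P1=S P2=S P3=I  mem[L2]=61
7. P1: store L1 := 55  bus=[BusRdX]  L1: P0=I P1=M P2=I P3=I  mem[L1]=30
8. P1: store L2 := 11  bus=[BusUpgr]  L2: P0=I P1=M P2=I P3=I  mem[L2]=61
9. P1: load  L0  bus=[BusRd,Flush]  L0: P0=I P1=S P2=S P3=I  mem[L0]=58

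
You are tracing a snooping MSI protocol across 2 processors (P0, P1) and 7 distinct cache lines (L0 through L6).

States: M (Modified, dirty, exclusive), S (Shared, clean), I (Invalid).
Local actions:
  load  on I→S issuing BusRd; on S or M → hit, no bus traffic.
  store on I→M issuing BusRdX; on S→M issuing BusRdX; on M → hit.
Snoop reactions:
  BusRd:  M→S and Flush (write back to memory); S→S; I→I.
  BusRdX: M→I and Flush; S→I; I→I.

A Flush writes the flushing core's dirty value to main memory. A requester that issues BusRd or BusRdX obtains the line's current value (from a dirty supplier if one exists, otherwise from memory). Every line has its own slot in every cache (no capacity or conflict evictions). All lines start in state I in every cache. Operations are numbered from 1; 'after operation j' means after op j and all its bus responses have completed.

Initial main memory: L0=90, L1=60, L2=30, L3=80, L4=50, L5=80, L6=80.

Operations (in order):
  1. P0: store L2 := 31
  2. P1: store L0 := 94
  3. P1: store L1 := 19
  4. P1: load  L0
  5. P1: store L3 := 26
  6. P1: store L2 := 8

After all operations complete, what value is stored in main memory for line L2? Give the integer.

step 1: P0: store L2 := 31  ⟶  MI  (L2)  txn=BusRdX  M[L2]=30
step 2: P1: store L0 := 94  ⟶  IM  (L0)  txn=BusRdX  M[L0]=90
step 3: P1: store L1 := 19  ⟶  IM  (L1)  txn=BusRdX  M[L1]=60
step 4: P1: load  L0  ⟶  IM  (L0)  txn=∅  M[L0]=90
step 5: P1: store L3 := 26  ⟶  IM  (L3)  txn=BusRdX  M[L3]=80
step 6: P1: store L2 := 8  ⟶  IM  (L2)  txn=BusRdX+Flush  M[L2]=31

memory[L2] = 31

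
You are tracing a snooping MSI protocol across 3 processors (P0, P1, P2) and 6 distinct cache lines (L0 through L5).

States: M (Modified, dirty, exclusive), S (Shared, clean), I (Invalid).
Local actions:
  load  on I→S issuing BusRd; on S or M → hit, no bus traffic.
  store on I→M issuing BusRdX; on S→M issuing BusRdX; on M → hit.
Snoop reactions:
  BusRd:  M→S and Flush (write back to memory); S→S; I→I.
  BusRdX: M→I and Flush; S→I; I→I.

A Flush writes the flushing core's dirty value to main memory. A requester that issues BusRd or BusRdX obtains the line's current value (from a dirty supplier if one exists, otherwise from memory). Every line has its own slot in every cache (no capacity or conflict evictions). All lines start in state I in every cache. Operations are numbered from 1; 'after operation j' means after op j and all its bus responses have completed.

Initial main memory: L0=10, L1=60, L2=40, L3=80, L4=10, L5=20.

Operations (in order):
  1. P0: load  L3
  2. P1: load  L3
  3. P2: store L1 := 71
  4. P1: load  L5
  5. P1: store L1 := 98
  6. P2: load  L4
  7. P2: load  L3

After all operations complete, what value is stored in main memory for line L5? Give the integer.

1. P0: load  L3  bus=[BusRd]  L3: P0=S P1=I P2=I  mem[L3]=80
2. P1: load  L3  bus=[BusRd]  L3: P0=S P1=S P2=I  mem[L3]=80
3. P2: store L1 := 71  bus=[BusRdX]  L1: P0=I P1=I P2=M  mem[L1]=60
4. P1: load  L5  bus=[BusRd]  L5: P0=I P1=S P2=I  mem[L5]=20
5. P1: store L1 := 98  bus=[BusRdX,Flush]  L1: P0=I P1=M P2=I  mem[L1]=71
6. P2: load  L4  bus=[BusRd]  L4: P0=I P1=I P2=S  mem[L4]=10
7. P2: load  L3  bus=[BusRd]  L3: P0=S P1=S P2=S  mem[L3]=80

memory[L5] = 20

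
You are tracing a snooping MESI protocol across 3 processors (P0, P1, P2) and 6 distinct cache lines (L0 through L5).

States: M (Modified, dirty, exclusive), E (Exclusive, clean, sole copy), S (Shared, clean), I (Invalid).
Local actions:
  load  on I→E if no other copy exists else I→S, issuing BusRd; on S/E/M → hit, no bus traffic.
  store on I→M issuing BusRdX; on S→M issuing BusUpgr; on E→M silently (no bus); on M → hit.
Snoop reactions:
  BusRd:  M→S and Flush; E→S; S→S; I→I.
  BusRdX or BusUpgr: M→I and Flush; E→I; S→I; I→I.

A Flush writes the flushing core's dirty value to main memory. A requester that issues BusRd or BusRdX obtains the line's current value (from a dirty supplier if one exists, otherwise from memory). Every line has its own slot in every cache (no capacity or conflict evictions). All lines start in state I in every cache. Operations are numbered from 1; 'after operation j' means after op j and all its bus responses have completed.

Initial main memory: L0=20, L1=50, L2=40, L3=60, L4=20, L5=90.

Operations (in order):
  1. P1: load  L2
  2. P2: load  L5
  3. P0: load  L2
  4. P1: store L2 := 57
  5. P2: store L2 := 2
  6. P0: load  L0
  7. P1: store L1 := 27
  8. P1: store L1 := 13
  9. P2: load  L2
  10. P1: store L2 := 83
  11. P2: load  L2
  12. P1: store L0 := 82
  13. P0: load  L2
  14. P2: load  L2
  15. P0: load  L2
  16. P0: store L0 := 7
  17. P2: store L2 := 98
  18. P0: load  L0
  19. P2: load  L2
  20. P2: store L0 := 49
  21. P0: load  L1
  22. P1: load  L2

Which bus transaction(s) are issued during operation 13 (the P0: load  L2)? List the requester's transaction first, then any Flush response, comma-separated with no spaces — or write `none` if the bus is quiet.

[1] P1: load  L2 | P0:I, P1:E(40), P2:I | bus: BusRd
[2] P2: load  L5 | P0:I, P1:I, P2:E(90) | bus: BusRd
[3] P0: load  L2 | P0:S(40), P1:S(40), P2:I | bus: BusRd
[4] P1: store L2 := 57 | P0:I, P1:M(57), P2:I | bus: BusUpgr
[5] P2: store L2 := 2 | P0:I, P1:I, P2:M(2) | bus: BusRdX,Flush
[6] P0: load  L0 | P0:E(20), P1:I, P2:I | bus: BusRd
[7] P1: store L1 := 27 | P0:I, P1:M(27), P2:I | bus: BusRdX
[8] P1: store L1 := 13 | P0:I, P1:M(13), P2:I | bus: none
[9] P2: load  L2 | P0:I, P1:I, P2:M(2) | bus: none
[10] P1: store L2 := 83 | P0:I, P1:M(83), P2:I | bus: BusRdX,Flush
[11] P2: load  L2 | P0:I, P1:S(83), P2:S(83) | bus: BusRd,Flush
[12] P1: store L0 := 82 | P0:I, P1:M(82), P2:I | bus: BusRdX
[13] P0: load  L2 | P0:S(83), P1:S(83), P2:S(83) | bus: BusRd
[14] P2: load  L2 | P0:S(83), P1:S(83), P2:S(83) | bus: none
[15] P0: load  L2 | P0:S(83), P1:S(83), P2:S(83) | bus: none
[16] P0: store L0 := 7 | P0:M(7), P1:I, P2:I | bus: BusRdX,Flush
[17] P2: store L2 := 98 | P0:I, P1:I, P2:M(98) | bus: BusUpgr
[18] P0: load  L0 | P0:M(7), P1:I, P2:I | bus: none
[19] P2: load  L2 | P0:I, P1:I, P2:M(98) | bus: none
[20] P2: store L0 := 49 | P0:I, P1:I, P2:M(49) | bus: BusRdX,Flush
[21] P0: load  L1 | P0:S(13), P1:S(13), P2:I | bus: BusRd,Flush
[22] P1: load  L2 | P0:I, P1:S(98), P2:S(98) | bus: BusRd,Flush

bus = BusRd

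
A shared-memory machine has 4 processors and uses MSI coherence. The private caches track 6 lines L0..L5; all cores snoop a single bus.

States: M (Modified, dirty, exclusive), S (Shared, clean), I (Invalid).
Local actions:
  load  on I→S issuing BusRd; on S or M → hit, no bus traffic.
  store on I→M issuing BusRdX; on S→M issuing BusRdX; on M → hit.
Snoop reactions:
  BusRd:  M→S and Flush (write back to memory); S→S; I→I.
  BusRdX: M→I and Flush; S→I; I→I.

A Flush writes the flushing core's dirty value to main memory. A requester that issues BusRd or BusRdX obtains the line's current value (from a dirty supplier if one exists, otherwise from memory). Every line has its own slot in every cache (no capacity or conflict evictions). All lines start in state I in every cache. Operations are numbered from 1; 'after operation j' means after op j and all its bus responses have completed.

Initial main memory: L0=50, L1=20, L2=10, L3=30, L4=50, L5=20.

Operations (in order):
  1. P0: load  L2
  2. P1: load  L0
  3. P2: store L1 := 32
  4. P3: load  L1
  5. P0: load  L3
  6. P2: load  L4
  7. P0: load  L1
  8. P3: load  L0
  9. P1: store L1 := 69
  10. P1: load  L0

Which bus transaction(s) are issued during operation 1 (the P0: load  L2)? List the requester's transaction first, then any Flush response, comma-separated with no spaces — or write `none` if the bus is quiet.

step 1: P0: load  L2  ⟶  SIII  (L2)  txn=BusRd  M[L2]=10
step 2: P1: load  L0  ⟶  ISII  (L0)  txn=BusRd  M[L0]=50
step 3: P2: store L1 := 32  ⟶  IIMI  (L1)  txn=BusRdX  M[L1]=20
step 4: P3: load  L1  ⟶  IISS  (L1)  txn=BusRd+Flush  M[L1]=32
step 5: P0: load  L3  ⟶  SIII  (L3)  txn=BusRd  M[L3]=30
step 6: P2: load  L4  ⟶  IISI  (L4)  txn=BusRd  M[L4]=50
step 7: P0: load  L1  ⟶  SISS  (L1)  txn=BusRd  M[L1]=32
step 8: P3: load  L0  ⟶  ISIS  (L0)  txn=BusRd  M[L0]=50
step 9: P1: store L1 := 69  ⟶  IMII  (L1)  txn=BusRdX  M[L1]=32
step 10: P1: load  L0  ⟶  ISIS  (L0)  txn=∅  M[L0]=50

bus = BusRd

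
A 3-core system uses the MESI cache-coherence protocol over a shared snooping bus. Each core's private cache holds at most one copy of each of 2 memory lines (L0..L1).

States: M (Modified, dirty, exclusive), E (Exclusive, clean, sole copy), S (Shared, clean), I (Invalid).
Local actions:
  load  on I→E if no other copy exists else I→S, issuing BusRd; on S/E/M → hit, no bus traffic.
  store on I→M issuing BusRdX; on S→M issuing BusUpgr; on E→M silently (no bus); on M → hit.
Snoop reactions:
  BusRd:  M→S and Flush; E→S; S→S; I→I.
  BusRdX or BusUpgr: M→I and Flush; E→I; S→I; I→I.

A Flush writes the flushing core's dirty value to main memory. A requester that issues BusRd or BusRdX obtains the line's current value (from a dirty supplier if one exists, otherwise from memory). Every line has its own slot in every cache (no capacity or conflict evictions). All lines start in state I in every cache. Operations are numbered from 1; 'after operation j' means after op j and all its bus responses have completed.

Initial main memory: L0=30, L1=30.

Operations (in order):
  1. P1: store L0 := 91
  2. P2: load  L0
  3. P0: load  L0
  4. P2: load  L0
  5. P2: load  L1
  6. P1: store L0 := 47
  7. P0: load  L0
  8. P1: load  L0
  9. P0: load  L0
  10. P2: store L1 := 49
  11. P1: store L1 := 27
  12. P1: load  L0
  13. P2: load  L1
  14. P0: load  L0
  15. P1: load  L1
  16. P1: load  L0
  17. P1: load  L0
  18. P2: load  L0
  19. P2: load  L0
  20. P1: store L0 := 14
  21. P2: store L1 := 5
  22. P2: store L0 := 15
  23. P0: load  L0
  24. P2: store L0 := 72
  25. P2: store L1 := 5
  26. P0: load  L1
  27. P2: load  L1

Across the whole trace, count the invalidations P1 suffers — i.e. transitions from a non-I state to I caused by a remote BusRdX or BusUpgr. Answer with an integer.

[1] P1: store L0 := 91 | P0:I, P1:M(91), P2:I | bus: BusRdX
[2] P2: load  L0 | P0:I, P1:S(91), P2:S(91) | bus: BusRd,Flush
[3] P0: load  L0 | P0:S(91), P1:S(91), P2:S(91) | bus: BusRd
[4] P2: load  L0 | P0:S(91), P1:S(91), P2:S(91) | bus: none
[5] P2: load  L1 | P0:I, P1:I, P2:E(30) | bus: BusRd
[6] P1: store L0 := 47 | P0:I, P1:M(47), P2:I | bus: BusUpgr
[7] P0: load  L0 | P0:S(47), P1:S(47), P2:I | bus: BusRd,Flush
[8] P1: load  L0 | P0:S(47), P1:S(47), P2:I | bus: none
[9] P0: load  L0 | P0:S(47), P1:S(47), P2:I | bus: none
[10] P2: store L1 := 49 | P0:I, P1:I, P2:M(49) | bus: none
[11] P1: store L1 := 27 | P0:I, P1:M(27), P2:I | bus: BusRdX,Flush
[12] P1: load  L0 | P0:S(47), P1:S(47), P2:I | bus: none
[13] P2: load  L1 | P0:I, P1:S(27), P2:S(27) | bus: BusRd,Flush
[14] P0: load  L0 | P0:S(47), P1:S(47), P2:I | bus: none
[15] P1: load  L1 | P0:I, P1:S(27), P2:S(27) | bus: none
[16] P1: load  L0 | P0:S(47), P1:S(47), P2:I | bus: none
[17] P1: load  L0 | P0:S(47), P1:S(47), P2:I | bus: none
[18] P2: load  L0 | P0:S(47), P1:S(47), P2:S(47) | bus: BusRd
[19] P2: load  L0 | P0:S(47), P1:S(47), P2:S(47) | bus: none
[20] P1: store L0 := 14 | P0:I, P1:M(14), P2:I | bus: BusUpgr
[21] P2: store L1 := 5 | P0:I, P1:I, P2:M(5) | bus: BusUpgr
[22] P2: store L0 := 15 | P0:I, P1:I, P2:M(15) | bus: BusRdX,Flush
[23] P0: load  L0 | P0:S(15), P1:I, P2:S(15) | bus: BusRd,Flush
[24] P2: store L0 := 72 | P0:I, P1:I, P2:M(72) | bus: BusUpgr
[25] P2: store L1 := 5 | P0:I, P1:I, P2:M(5) | bus: none
[26] P0: load  L1 | P0:S(5), P1:I, P2:S(5) | bus: BusRd,Flush
[27] P2: load  L1 | P0:S(5), P1:I, P2:S(5) | bus: none

invalidations = 2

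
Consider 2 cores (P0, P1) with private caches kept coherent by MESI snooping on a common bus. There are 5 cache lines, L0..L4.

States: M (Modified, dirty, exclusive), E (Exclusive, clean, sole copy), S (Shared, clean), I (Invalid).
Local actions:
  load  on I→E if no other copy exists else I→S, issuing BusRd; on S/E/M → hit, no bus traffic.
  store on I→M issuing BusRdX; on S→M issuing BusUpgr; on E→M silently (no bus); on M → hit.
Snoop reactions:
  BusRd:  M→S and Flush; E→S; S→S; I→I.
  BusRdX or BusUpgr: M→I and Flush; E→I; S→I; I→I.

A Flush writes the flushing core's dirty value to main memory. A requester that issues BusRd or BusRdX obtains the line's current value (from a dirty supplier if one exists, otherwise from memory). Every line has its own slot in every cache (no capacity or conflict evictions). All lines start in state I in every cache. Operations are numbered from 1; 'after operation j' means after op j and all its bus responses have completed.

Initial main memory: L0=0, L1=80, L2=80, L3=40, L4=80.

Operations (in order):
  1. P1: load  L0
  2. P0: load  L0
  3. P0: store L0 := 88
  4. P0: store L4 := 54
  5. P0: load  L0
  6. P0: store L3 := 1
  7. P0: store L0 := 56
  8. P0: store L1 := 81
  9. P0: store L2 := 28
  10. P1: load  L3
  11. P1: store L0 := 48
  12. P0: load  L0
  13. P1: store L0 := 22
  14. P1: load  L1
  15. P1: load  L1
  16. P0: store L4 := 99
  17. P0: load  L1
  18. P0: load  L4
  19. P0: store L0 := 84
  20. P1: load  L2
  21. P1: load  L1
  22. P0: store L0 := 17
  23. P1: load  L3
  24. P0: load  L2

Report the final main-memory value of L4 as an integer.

memory[L4] = 80

step 1: P1: load  L0  ⟶  IE  (L0)  txn=BusRd  M[L0]=0
step 2: P0: load  L0  ⟶  SS  (L0)  txn=BusRd  M[L0]=0
step 3: P0: store L0 := 88  ⟶  MI  (L0)  txn=BusUpgr  M[L0]=0
step 4: P0: store L4 := 54  ⟶  MI  (L4)  txn=BusRdX  M[L4]=80
step 5: P0: load  L0  ⟶  MI  (L0)  txn=∅  M[L0]=0
step 6: P0: store L3 := 1  ⟶  MI  (L3)  txn=BusRdX  M[L3]=40
step 7: P0: store L0 := 56  ⟶  MI  (L0)  txn=∅  M[L0]=0
step 8: P0: store L1 := 81  ⟶  MI  (L1)  txn=BusRdX  M[L1]=80
step 9: P0: store L2 := 28  ⟶  MI  (L2)  txn=BusRdX  M[L2]=80
step 10: P1: load  L3  ⟶  SS  (L3)  txn=BusRd+Flush  M[L3]=1
step 11: P1: store L0 := 48  ⟶  IM  (L0)  txn=BusRdX+Flush  M[L0]=56
step 12: P0: load  L0  ⟶  SS  (L0)  txn=BusRd+Flush  M[L0]=48
step 13: P1: store L0 := 22  ⟶  IM  (L0)  txn=BusUpgr  M[L0]=48
step 14: P1: load  L1  ⟶  SS  (L1)  txn=BusRd+Flush  M[L1]=81
step 15: P1: load  L1  ⟶  SS  (L1)  txn=∅  M[L1]=81
step 16: P0: store L4 := 99  ⟶  MI  (L4)  txn=∅  M[L4]=80
step 17: P0: load  L1  ⟶  SS  (L1)  txn=∅  M[L1]=81
step 18: P0: load  L4  ⟶  MI  (L4)  txn=∅  M[L4]=80
step 19: P0: store L0 := 84  ⟶  MI  (L0)  txn=BusRdX+Flush  M[L0]=22
step 20: P1: load  L2  ⟶  SS  (L2)  txn=BusRd+Flush  M[L2]=28
step 21: P1: load  L1  ⟶  SS  (L1)  txn=∅  M[L1]=81
step 22: P0: store L0 := 17  ⟶  MI  (L0)  txn=∅  M[L0]=22
step 23: P1: load  L3  ⟶  SS  (L3)  txn=∅  M[L3]=1
step 24: P0: load  L2  ⟶  SS  (L2)  txn=∅  M[L2]=28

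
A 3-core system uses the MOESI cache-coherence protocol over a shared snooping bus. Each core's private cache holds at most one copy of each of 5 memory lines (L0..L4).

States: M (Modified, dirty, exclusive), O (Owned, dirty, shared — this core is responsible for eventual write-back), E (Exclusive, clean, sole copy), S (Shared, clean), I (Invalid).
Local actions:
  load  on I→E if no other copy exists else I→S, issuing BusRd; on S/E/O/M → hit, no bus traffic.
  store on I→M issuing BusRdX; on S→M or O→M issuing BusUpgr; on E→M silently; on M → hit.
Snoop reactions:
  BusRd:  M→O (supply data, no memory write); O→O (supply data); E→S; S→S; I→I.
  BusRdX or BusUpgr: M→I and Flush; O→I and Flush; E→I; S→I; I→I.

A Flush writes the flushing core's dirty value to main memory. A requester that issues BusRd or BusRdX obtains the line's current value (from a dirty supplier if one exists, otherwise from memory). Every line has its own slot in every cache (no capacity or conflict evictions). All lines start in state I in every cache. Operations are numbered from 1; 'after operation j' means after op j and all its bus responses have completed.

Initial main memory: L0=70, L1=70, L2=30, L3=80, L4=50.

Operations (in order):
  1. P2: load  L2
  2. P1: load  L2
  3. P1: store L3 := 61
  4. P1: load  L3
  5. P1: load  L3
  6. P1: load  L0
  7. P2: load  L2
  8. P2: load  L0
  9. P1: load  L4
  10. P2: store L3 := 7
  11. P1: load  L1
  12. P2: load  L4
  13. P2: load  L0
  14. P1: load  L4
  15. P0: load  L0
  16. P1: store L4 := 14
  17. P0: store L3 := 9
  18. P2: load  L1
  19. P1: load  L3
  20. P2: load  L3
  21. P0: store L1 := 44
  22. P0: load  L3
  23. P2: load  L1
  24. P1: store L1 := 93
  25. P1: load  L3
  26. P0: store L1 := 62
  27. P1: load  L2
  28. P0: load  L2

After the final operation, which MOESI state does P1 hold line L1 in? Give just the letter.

state = I

step 1: P2: load  L2  ⟶  IIE  (L2)  txn=BusRd  M[L2]=30
step 2: P1: load  L2  ⟶  ISS  (L2)  txn=BusRd  M[L2]=30
step 3: P1: store L3 := 61  ⟶  IMI  (L3)  txn=BusRdX  M[L3]=80
step 4: P1: load  L3  ⟶  IMI  (L3)  txn=∅  M[L3]=80
step 5: P1: load  L3  ⟶  IMI  (L3)  txn=∅  M[L3]=80
step 6: P1: load  L0  ⟶  IEI  (L0)  txn=BusRd  M[L0]=70
step 7: P2: load  L2  ⟶  ISS  (L2)  txn=∅  M[L2]=30
step 8: P2: load  L0  ⟶  ISS  (L0)  txn=BusRd  M[L0]=70
step 9: P1: load  L4  ⟶  IEI  (L4)  txn=BusRd  M[L4]=50
step 10: P2: store L3 := 7  ⟶  IIM  (L3)  txn=BusRdX+Flush  M[L3]=61
step 11: P1: load  L1  ⟶  IEI  (L1)  txn=BusRd  M[L1]=70
step 12: P2: load  L4  ⟶  ISS  (L4)  txn=BusRd  M[L4]=50
step 13: P2: load  L0  ⟶  ISS  (L0)  txn=∅  M[L0]=70
step 14: P1: load  L4  ⟶  ISS  (L4)  txn=∅  M[L4]=50
step 15: P0: load  L0  ⟶  SSS  (L0)  txn=BusRd  M[L0]=70
step 16: P1: store L4 := 14  ⟶  IMI  (L4)  txn=BusUpgr  M[L4]=50
step 17: P0: store L3 := 9  ⟶  MII  (L3)  txn=BusRdX+Flush  M[L3]=7
step 18: P2: load  L1  ⟶  ISS  (L1)  txn=BusRd  M[L1]=70
step 19: P1: load  L3  ⟶  OSI  (L3)  txn=BusRd  M[L3]=7
step 20: P2: load  L3  ⟶  OSS  (L3)  txn=BusRd  M[L3]=7
step 21: P0: store L1 := 44  ⟶  MII  (L1)  txn=BusRdX  M[L1]=70
step 22: P0: load  L3  ⟶  OSS  (L3)  txn=∅  M[L3]=7
step 23: P2: load  L1  ⟶  OIS  (L1)  txn=BusRd  M[L1]=70
step 24: P1: store L1 := 93  ⟶  IMI  (L1)  txn=BusRdX+Flush  M[L1]=44
step 25: P1: load  L3  ⟶  OSS  (L3)  txn=∅  M[L3]=7
step 26: P0: store L1 := 62  ⟶  MII  (L1)  txn=BusRdX+Flush  M[L1]=93
step 27: P1: load  L2  ⟶  ISS  (L2)  txn=∅  M[L2]=30
step 28: P0: load  L2  ⟶  SSS  (L2)  txn=BusRd  M[L2]=30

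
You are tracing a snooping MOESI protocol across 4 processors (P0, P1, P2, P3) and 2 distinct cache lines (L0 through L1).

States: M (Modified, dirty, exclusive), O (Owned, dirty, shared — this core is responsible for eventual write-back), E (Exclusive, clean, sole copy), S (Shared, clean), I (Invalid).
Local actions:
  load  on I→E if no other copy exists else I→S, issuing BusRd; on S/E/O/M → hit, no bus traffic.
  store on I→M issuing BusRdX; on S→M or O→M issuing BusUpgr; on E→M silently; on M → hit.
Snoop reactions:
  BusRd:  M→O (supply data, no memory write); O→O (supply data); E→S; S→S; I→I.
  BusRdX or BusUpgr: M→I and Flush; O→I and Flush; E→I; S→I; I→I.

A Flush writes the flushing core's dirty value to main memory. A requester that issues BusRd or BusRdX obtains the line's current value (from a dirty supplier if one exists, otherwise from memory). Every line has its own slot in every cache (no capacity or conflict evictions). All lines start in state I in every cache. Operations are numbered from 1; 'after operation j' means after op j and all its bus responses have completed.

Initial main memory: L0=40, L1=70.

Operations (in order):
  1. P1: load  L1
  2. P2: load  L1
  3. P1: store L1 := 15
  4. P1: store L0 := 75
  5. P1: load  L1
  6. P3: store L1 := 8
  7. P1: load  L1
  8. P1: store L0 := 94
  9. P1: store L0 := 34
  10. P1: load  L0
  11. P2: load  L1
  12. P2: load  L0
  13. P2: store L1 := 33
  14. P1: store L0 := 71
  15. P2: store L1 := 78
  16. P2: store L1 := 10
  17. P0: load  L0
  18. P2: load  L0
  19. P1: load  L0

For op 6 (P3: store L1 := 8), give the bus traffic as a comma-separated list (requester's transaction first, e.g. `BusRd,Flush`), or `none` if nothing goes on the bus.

bus = BusRdX,Flush

[1] P1: load  L1 | P0:I, P1:E(70), P2:I, P3:I | bus: BusRd
[2] P2: load  L1 | P0:I, P1:S(70), P2:S(70), P3:I | bus: BusRd
[3] P1: store L1 := 15 | P0:I, P1:M(15), P2:I, P3:I | bus: BusUpgr
[4] P1: store L0 := 75 | P0:I, P1:M(75), P2:I, P3:I | bus: BusRdX
[5] P1: load  L1 | P0:I, P1:M(15), P2:I, P3:I | bus: none
[6] P3: store L1 := 8 | P0:I, P1:I, P2:I, P3:M(8) | bus: BusRdX,Flush
[7] P1: load  L1 | P0:I, P1:S(8), P2:I, P3:O(8) | bus: BusRd
[8] P1: store L0 := 94 | P0:I, P1:M(94), P2:I, P3:I | bus: none
[9] P1: store L0 := 34 | P0:I, P1:M(34), P2:I, P3:I | bus: none
[10] P1: load  L0 | P0:I, P1:M(34), P2:I, P3:I | bus: none
[11] P2: load  L1 | P0:I, P1:S(8), P2:S(8), P3:O(8) | bus: BusRd
[12] P2: load  L0 | P0:I, P1:O(34), P2:S(34), P3:I | bus: BusRd
[13] P2: store L1 := 33 | P0:I, P1:I, P2:M(33), P3:I | bus: BusUpgr,Flush
[14] P1: store L0 := 71 | P0:I, P1:M(71), P2:I, P3:I | bus: BusUpgr
[15] P2: store L1 := 78 | P0:I, P1:I, P2:M(78), P3:I | bus: none
[16] P2: store L1 := 10 | P0:I, P1:I, P2:M(10), P3:I | bus: none
[17] P0: load  L0 | P0:S(71), P1:O(71), P2:I, P3:I | bus: BusRd
[18] P2: load  L0 | P0:S(71), P1:O(71), P2:S(71), P3:I | bus: BusRd
[19] P1: load  L0 | P0:S(71), P1:O(71), P2:S(71), P3:I | bus: none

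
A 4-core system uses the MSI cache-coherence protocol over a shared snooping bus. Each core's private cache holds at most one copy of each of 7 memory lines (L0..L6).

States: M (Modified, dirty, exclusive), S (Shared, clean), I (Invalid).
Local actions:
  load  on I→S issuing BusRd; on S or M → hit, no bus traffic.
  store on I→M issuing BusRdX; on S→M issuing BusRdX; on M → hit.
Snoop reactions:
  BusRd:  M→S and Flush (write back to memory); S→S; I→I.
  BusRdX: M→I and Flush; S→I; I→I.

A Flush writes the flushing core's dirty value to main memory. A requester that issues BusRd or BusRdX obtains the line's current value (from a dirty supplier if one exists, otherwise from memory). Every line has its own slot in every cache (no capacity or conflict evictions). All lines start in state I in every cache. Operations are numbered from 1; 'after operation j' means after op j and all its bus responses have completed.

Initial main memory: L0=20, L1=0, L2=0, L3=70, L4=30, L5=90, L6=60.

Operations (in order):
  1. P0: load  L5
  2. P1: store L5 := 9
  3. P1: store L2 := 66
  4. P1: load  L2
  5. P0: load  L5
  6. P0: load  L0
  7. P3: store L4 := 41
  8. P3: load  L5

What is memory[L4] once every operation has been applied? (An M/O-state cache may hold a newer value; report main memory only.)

memory[L4] = 30

  op1 P0: load  L5 → S/I/I/I on L5; bus BusRd; mem=90
  op2 P1: store L5 := 9 → I/M/I/I on L5; bus BusRdX; mem=90
  op3 P1: store L2 := 66 → I/M/I/I on L2; bus BusRdX; mem=0
  op4 P1: load  L2 → I/M/I/I on L2; bus (none); mem=0
  op5 P0: load  L5 → S/S/I/I on L5; bus BusRd Flush; mem=9
  op6 P0: load  L0 → S/I/I/I on L0; bus BusRd; mem=20
  op7 P3: store L4 := 41 → I/I/I/M on L4; bus BusRdX; mem=30
  op8 P3: load  L5 → S/S/I/S on L5; bus BusRd; mem=9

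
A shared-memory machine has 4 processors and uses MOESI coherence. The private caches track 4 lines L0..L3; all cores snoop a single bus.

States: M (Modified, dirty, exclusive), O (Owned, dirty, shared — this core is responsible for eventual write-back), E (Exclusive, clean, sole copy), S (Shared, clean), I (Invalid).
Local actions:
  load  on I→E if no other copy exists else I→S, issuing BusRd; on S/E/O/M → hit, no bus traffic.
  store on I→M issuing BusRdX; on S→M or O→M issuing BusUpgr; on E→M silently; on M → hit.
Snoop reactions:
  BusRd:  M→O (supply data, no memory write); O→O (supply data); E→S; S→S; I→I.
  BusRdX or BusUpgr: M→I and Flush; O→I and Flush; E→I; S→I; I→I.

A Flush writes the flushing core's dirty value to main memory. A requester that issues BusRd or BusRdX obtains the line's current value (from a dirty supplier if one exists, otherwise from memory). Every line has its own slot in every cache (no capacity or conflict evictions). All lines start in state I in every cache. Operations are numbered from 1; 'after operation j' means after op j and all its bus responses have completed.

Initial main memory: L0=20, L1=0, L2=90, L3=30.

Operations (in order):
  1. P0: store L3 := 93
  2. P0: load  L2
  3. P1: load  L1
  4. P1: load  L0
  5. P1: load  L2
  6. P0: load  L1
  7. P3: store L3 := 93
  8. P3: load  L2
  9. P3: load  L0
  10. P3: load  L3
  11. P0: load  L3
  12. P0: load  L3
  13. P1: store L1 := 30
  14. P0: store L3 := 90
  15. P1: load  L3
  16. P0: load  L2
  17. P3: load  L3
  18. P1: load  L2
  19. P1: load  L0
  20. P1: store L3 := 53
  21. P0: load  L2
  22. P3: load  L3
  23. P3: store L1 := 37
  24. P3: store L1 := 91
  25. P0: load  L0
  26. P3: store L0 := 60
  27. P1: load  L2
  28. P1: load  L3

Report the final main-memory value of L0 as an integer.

memory[L0] = 20

1. P0: store L3 := 93  bus=[BusRdX]  L3: P0=M P1=I P2=I P3=I  mem[L3]=30
2. P0: load  L2  bus=[BusRd]  L2: P0=E P1=I P2=I P3=I  mem[L2]=90
3. P1: load  L1  bus=[BusRd]  L1: P0=I P1=E P2=I P3=I  mem[L1]=0
4. P1: load  L0  bus=[BusRd]  L0: P0=I P1=E P2=I P3=I  mem[L0]=20
5. P1: load  L2  bus=[BusRd]  L2: P0=S P1=S P2=I P3=I  mem[L2]=90
6. P0: load  L1  bus=[BusRd]  L1: P0=S P1=S P2=I P3=I  mem[L1]=0
7. P3: store L3 := 93  bus=[BusRdX,Flush]  L3: P0=I P1=I P2=I P3=M  mem[L3]=93
8. P3: load  L2  bus=[BusRd]  L2: P0=S P1=S P2=I P3=S  mem[L2]=90
9. P3: load  L0  bus=[BusRd]  L0: P0=I P1=S P2=I P3=S  mem[L0]=20
10. P3: load  L3  bus=[-]  L3: P0=I P1=I P2=I P3=M  mem[L3]=93
11. P0: load  L3  bus=[BusRd]  L3: P0=S P1=I P2=I P3=O  mem[L3]=93
12. P0: load  L3  bus=[-]  L3: P0=S P1=I P2=I P3=O  mem[L3]=93
13. P1: store L1 := 30  bus=[BusUpgr]  L1: P0=I P1=M P2=I P3=I  mem[L1]=0
14. P0: store L3 := 90  bus=[BusUpgr,Flush]  L3: P0=M P1=I P2=I P3=I  mem[L3]=93
15. P1: load  L3  bus=[BusRd]  L3: P0=O P1=S P2=I P3=I  mem[L3]=93
16. P0: load  L2  bus=[-]  L2: P0=S P1=S P2=I P3=S  mem[L2]=90
17. P3: load  L3  bus=[BusRd]  L3: P0=O P1=S P2=I P3=S  mem[L3]=93
18. P1: load  L2  bus=[-]  L2: P0=S P1=S P2=I P3=S  mem[L2]=90
19. P1: load  L0  bus=[-]  L0: P0=I P1=S P2=I P3=S  mem[L0]=20
20. P1: store L3 := 53  bus=[BusUpgr,Flush]  L3: P0=I P1=M P2=I P3=I  mem[L3]=90
21. P0: load  L2  bus=[-]  L2: P0=S P1=S P2=I P3=S  mem[L2]=90
22. P3: load  L3  bus=[BusRd]  L3: P0=I P1=O P2=I P3=S  mem[L3]=90
23. P3: store L1 := 37  bus=[BusRdX,Flush]  L1: P0=I P1=I P2=I P3=M  mem[L1]=30
24. P3: store L1 := 91  bus=[-]  L1: P0=I P1=I P2=I P3=M  mem[L1]=30
25. P0: load  L0  bus=[BusRd]  L0: P0=S P1=S P2=I P3=S  mem[L0]=20
26. P3: store L0 := 60  bus=[BusUpgr]  L0: P0=I P1=I P2=I P3=M  mem[L0]=20
27. P1: load  L2  bus=[-]  L2: P0=S P1=S P2=I P3=S  mem[L2]=90
28. P1: load  L3  bus=[-]  L3: P0=I P1=O P2=I P3=S  mem[L3]=90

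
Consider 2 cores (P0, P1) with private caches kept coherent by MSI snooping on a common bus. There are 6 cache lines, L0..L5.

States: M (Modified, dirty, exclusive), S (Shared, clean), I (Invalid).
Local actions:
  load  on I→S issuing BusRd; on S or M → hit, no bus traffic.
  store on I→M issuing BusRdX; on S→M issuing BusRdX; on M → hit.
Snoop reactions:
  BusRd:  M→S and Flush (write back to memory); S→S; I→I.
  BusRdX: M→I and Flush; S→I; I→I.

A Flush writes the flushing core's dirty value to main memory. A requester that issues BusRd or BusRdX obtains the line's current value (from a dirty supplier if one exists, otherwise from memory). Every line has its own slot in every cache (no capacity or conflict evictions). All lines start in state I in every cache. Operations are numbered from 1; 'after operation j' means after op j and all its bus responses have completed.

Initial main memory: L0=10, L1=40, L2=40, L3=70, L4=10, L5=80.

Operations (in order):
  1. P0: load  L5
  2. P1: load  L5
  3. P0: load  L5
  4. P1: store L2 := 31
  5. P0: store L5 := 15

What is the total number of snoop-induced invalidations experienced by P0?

  op1 P0: load  L5 → S/I on L5; bus BusRd; mem=80
  op2 P1: load  L5 → S/S on L5; bus BusRd; mem=80
  op3 P0: load  L5 → S/S on L5; bus (none); mem=80
  op4 P1: store L2 := 31 → I/M on L2; bus BusRdX; mem=40
  op5 P0: store L5 := 15 → M/I on L5; bus BusRdX; mem=80

invalidations = 0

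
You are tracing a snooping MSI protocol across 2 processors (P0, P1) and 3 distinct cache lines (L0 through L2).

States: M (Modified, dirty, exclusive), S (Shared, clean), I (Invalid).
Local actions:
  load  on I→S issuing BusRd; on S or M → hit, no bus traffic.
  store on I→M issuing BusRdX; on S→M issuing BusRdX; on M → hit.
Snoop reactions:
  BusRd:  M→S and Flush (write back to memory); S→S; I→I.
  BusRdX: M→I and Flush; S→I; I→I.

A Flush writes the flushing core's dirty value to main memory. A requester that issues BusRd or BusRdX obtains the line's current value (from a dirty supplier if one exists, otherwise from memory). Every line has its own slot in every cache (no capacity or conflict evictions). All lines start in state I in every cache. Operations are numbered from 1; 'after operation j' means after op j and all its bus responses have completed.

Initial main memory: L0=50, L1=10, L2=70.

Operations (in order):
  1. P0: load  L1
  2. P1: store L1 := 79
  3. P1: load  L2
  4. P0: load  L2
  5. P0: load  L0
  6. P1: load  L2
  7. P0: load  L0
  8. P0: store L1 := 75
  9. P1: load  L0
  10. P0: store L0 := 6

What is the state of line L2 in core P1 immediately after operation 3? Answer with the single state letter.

state = S

  op1 P0: load  L1 → S/I on L1; bus BusRd; mem=10
  op2 P1: store L1 := 79 → I/M on L1; bus BusRdX; mem=10
  op3 P1: load  L2 → I/S on L2; bus BusRd; mem=70
  op4 P0: load  L2 → S/S on L2; bus BusRd; mem=70
  op5 P0: load  L0 → S/I on L0; bus BusRd; mem=50
  op6 P1: load  L2 → S/S on L2; bus (none); mem=70
  op7 P0: load  L0 → S/I on L0; bus (none); mem=50
  op8 P0: store L1 := 75 → M/I on L1; bus BusRdX Flush; mem=79
  op9 P1: load  L0 → S/S on L0; bus BusRd; mem=50
  op10 P0: store L0 := 6 → M/I on L0; bus BusRdX; mem=50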